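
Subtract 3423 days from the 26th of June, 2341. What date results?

−365 (one year) → Jun 26, 2340 (3058 left).
−366 (one year; includes Feb 29, 2340) → Jun 26, 2339 (2692 left).
−365 (one year) → Jun 26, 2338 (2327 left).
−365 (one year) → Jun 26, 2337 (1962 left).
−365 (one year) → Jun 26, 2336 (1597 left).
−366 (one year; includes Feb 29, 2336) → Jun 26, 2335 (1231 left).
−365 (one year) → Jun 26, 2334 (866 left).
−365 (one year) → Jun 26, 2333 (501 left).
−365 (one year) → Jun 26, 2332 (136 left).
−26 → May 31, 2332 (end of May, 31 days; 110 left).
−31 → Apr 30, 2332 (end of Apr, 30 days; 79 left).
−30 → Mar 31, 2332 (end of Mar, 31 days; 49 left).
−31 → Feb 29, 2332 (end of Feb, 29 days; 18 left).
−18 → Feb 11, 2332.

February 11, 2332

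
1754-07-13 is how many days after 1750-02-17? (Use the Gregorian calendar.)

Feb 17, 1750 → Feb 17, 1751: 365 days.
Feb 17, 1751 → Feb 17, 1752: 365 days.
Feb 17, 1752 → Feb 17, 1753: 366 days (Feb 29, 1752 is in that span).
Feb 17, 1753 → Feb 17, 1754: 365 days.
Feb 17, 1754 → Mar 17, 1754: 28 days (February has 28).
Mar 17, 1754 → Apr 17, 1754: 31 days (March has 31).
Apr 17, 1754 → May 17, 1754: 30 days (April has 30).
May 17, 1754 → Jun 17, 1754: 31 days (May has 31).
Jun 17, 1754 → Jul 13, 1754: 26 days.
Total: 1607 days.

1607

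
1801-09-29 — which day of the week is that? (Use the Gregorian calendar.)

Tuesday

Doomsday rule: the anchor day for the 1800s is Friday. For year 01: 1÷12 = 0 r 1, and 1÷4 = 0, so 0+1+0 = 1.
Friday + 1 ≡ Saturday — that's 1801's doomsday.
In September the doomsday date is Sep 5.
Sep 29 is 24 days after Sep 5; 24 mod 7 = 3, so Saturday + 3 = Tuesday.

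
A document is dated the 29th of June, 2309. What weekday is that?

Doomsday rule: the anchor day for the 2300s is Wednesday. For year 09: 9÷12 = 0 r 9, and 9÷4 = 2, so 0+9+2 = 11.
Wednesday + 11 ≡ Sunday — that's 2309's doomsday.
In June the doomsday date is Jun 6.
Jun 29 is 23 days after Jun 6; 23 mod 7 = 2, so Sunday + 2 = Tuesday.

Tuesday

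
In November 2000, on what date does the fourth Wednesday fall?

November 1, 2000 is a Wednesday.
The first Wednesday is therefore November 1 (same day).
The fourth Wednesday is 1 + 3×7 = November 22.

November 22, 2000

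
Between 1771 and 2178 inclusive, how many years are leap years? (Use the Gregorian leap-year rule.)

99

Multiples of 4 in [1771,2178]: 102.
Of those, multiples of 100: 4 (not leap unless ÷400).
Multiples of 400: 1.
Leap years = 102 − 4 + 1 = 99.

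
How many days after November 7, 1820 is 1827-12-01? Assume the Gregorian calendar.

Nov 7, 1820 → Nov 7, 1821: 365 days.
Nov 7, 1821 → Nov 7, 1822: 365 days.
Nov 7, 1822 → Nov 7, 1823: 365 days.
Nov 7, 1823 → Nov 7, 1824: 366 days (Feb 29, 1824 is in that span).
Nov 7, 1824 → Nov 7, 1825: 365 days.
Nov 7, 1825 → Nov 7, 1826: 365 days.
Nov 7, 1826 → Dec 7, 1826: 30 days (November has 30).
Dec 7, 1826 → Jan 7, 1827: 31 days (December has 31).
Jan 7, 1827 → Feb 7, 1827: 31 days (January has 31).
Feb 7, 1827 → Mar 7, 1827: 28 days (February has 28).
Mar 7, 1827 → Apr 7, 1827: 31 days (March has 31).
Apr 7, 1827 → May 7, 1827: 30 days (April has 30).
May 7, 1827 → Jun 7, 1827: 31 days (May has 31).
Jun 7, 1827 → Jul 7, 1827: 30 days (June has 30).
Jul 7, 1827 → Aug 7, 1827: 31 days (July has 31).
Aug 7, 1827 → Sep 7, 1827: 31 days (August has 31).
Sep 7, 1827 → Oct 7, 1827: 30 days (September has 30).
Oct 7, 1827 → Nov 7, 1827: 31 days (October has 31).
Nov 7, 1827 → Dec 1, 1827: 24 days.
Total: 2580 days.

2580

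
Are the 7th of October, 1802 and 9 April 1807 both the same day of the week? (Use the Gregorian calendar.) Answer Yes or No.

Yes

From Oct 7, 1802 to Apr 9, 1807 is 1645 days.
1645 mod 7 = 0, so they are the same weekday.
(Oct 7, 1802 is a Thursday; Apr 9, 1807 is a Thursday.)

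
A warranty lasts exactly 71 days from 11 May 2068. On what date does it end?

July 21, 2068

May has 31 days: +21 → Jun 1, 2068 (50 left).
Jun has 30 days: +30 → Jul 1, 2068 (20 left).
+20 → Jul 21, 2068.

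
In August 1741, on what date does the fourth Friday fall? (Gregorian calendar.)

August 1, 1741 is a Tuesday.
The first Friday is therefore August 4 (3 days later).
The fourth Friday is 4 + 3×7 = August 25.

August 25, 1741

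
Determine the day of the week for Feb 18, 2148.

Sunday

January 1, 2148 is a Monday.
Jan 1, 2148 → Feb 1, 2148: 31 days (January has 31).
Feb 1, 2148 → Feb 18, 2148: 17 days.
Total: 48 days.
48 mod 7 = 6, so Monday + 6 = Sunday.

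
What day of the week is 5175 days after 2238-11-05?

Wednesday

First find the weekday of Nov 5, 2238. Doomsday rule: the anchor day for the 2200s is Friday. For year 38: 38÷12 = 3 r 2, and 2÷4 = 0, so 3+2+0 = 5.
Friday + 5 ≡ Wednesday — that's 2238's doomsday.
In November the doomsday date is Nov 7.
Nov 5 is 2 days before Nov 7; 2 mod 7 = 2, so Wednesday − 2 = Monday.
5175 mod 7 = 2, so 5175 days after a Monday is Monday + 2 = Wednesday.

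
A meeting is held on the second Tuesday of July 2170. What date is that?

July 1, 2170 is a Sunday.
The first Tuesday is therefore July 3 (2 days later).
The second Tuesday is 3 + 1×7 = July 10.

July 10, 2170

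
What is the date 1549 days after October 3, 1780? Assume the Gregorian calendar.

+365 (one year) → Oct 3, 1781 (1184 left).
+365 (one year) → Oct 3, 1782 (819 left).
+365 (one year) → Oct 3, 1783 (454 left).
+366 (one year; includes Feb 29, 1784) → Oct 3, 1784 (88 left).
Oct has 31 days: +29 → Nov 1, 1784 (59 left).
Nov has 30 days: +30 → Dec 1, 1784 (29 left).
+29 → Dec 30, 1784.

December 30, 1784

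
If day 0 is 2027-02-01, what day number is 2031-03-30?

Feb 1, 2027 → Feb 1, 2028: 365 days.
Feb 1, 2028 → Feb 1, 2029: 366 days (Feb 29, 2028 is in that span).
Feb 1, 2029 → Feb 1, 2030: 365 days.
Feb 1, 2030 → Feb 1, 2031: 365 days.
Feb 1, 2031 → Mar 1, 2031: 28 days (February has 28).
Mar 1, 2031 → Mar 30, 2031: 29 days.
Total: 1518 days.

1518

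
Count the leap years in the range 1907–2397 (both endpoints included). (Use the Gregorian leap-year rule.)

Multiples of 4 in [1907,2397]: 123.
Of those, multiples of 100: 4 (not leap unless ÷400).
Multiples of 400: 1.
Leap years = 123 − 4 + 1 = 120.

120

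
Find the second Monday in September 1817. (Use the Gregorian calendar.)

September 8, 1817

September 1, 1817 is a Monday.
The first Monday is therefore September 1 (same day).
The second Monday is 1 + 1×7 = September 8.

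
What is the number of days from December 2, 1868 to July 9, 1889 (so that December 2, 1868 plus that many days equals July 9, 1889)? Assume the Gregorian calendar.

7524

Dec 2, 1868 → Dec 2, 1869: 365 days.
Dec 2, 1869 → Dec 2, 1870: 365 days.
Dec 2, 1870 → Dec 2, 1871: 365 days.
Dec 2, 1871 → Dec 2, 1872: 366 days (Feb 29, 1872 is in that span).
Dec 2, 1872 → Dec 2, 1873: 365 days.
Dec 2, 1873 → Dec 2, 1874: 365 days.
Dec 2, 1874 → Dec 2, 1875: 365 days.
Dec 2, 1875 → Dec 2, 1876: 366 days (Feb 29, 1876 is in that span).
Dec 2, 1876 → Dec 2, 1877: 365 days.
Dec 2, 1877 → Dec 2, 1878: 365 days.
Dec 2, 1878 → Dec 2, 1879: 365 days.
Dec 2, 1879 → Dec 2, 1880: 366 days (Feb 29, 1880 is in that span).
Dec 2, 1880 → Dec 2, 1881: 365 days.
Dec 2, 1881 → Dec 2, 1882: 365 days.
Dec 2, 1882 → Dec 2, 1883: 365 days.
Dec 2, 1883 → Dec 2, 1884: 366 days (Feb 29, 1884 is in that span).
Dec 2, 1884 → Dec 2, 1885: 365 days.
Dec 2, 1885 → Dec 2, 1886: 365 days.
Dec 2, 1886 → Dec 2, 1887: 365 days.
Dec 2, 1887 → Dec 2, 1888: 366 days (Feb 29, 1888 is in that span).
Dec 2, 1888 → Jan 2, 1889: 31 days (December has 31).
Jan 2, 1889 → Feb 2, 1889: 31 days (January has 31).
Feb 2, 1889 → Mar 2, 1889: 28 days (February has 28).
Mar 2, 1889 → Apr 2, 1889: 31 days (March has 31).
Apr 2, 1889 → May 2, 1889: 30 days (April has 30).
May 2, 1889 → Jun 2, 1889: 31 days (May has 31).
Jun 2, 1889 → Jul 2, 1889: 30 days (June has 30).
Jul 2, 1889 → Jul 9, 1889: 7 days.
Total: 7524 days.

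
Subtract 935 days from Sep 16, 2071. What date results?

February 23, 2069

−365 (one year) → Sep 16, 2070 (570 left).
−365 (one year) → Sep 16, 2069 (205 left).
−16 → Aug 31, 2069 (end of Aug, 31 days; 189 left).
−31 → Jul 31, 2069 (end of Jul, 31 days; 158 left).
−31 → Jun 30, 2069 (end of Jun, 30 days; 127 left).
−30 → May 31, 2069 (end of May, 31 days; 97 left).
−31 → Apr 30, 2069 (end of Apr, 30 days; 66 left).
−30 → Mar 31, 2069 (end of Mar, 31 days; 36 left).
−31 → Feb 28, 2069 (end of Feb, 28 days; 5 left).
−5 → Feb 23, 2069.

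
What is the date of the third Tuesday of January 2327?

January 1, 2327 is a Saturday.
The first Tuesday is therefore January 4 (3 days later).
The third Tuesday is 4 + 2×7 = January 18.

January 18, 2327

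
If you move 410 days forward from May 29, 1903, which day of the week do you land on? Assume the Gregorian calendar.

Tuesday

May 29, 1903 is a Friday.
410 mod 7 = 4, so 410 days after a Friday is Friday + 4 = Tuesday.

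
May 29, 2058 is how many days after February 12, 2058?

106

Feb 12, 2058 → Mar 12, 2058: 28 days (February has 28).
Mar 12, 2058 → Apr 12, 2058: 31 days (March has 31).
Apr 12, 2058 → May 12, 2058: 30 days (April has 30).
May 12, 2058 → May 29, 2058: 17 days.
Total: 106 days.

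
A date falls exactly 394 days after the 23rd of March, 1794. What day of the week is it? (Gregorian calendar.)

Tuesday

Mar 23, 1794 is a Sunday.
394 mod 7 = 2, so 394 days after a Sunday is Sunday + 2 = Tuesday.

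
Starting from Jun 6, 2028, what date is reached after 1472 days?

June 17, 2032

+365 (one year) → Jun 6, 2029 (1107 left).
+365 (one year) → Jun 6, 2030 (742 left).
+365 (one year) → Jun 6, 2031 (377 left).
Jun has 30 days: +25 → Jul 1, 2031 (352 left).
Jul has 31 days: +31 → Aug 1, 2031 (321 left).
Aug has 31 days: +31 → Sep 1, 2031 (290 left).
Sep has 30 days: +30 → Oct 1, 2031 (260 left).
Oct has 31 days: +31 → Nov 1, 2031 (229 left).
Nov has 30 days: +30 → Dec 1, 2031 (199 left).
Dec has 31 days: +31 → Jan 1, 2032 (168 left).
Jan has 31 days: +31 → Feb 1, 2032 (137 left).
Feb has 29 days: +29 → Mar 1, 2032 (108 left).
Mar has 31 days: +31 → Apr 1, 2032 (77 left).
Apr has 30 days: +30 → May 1, 2032 (47 left).
May has 31 days: +31 → Jun 1, 2032 (16 left).
+16 → Jun 17, 2032.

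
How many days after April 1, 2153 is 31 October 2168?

5692

Apr 1, 2153 → Apr 1, 2154: 365 days.
Apr 1, 2154 → Apr 1, 2155: 365 days.
Apr 1, 2155 → Apr 1, 2156: 366 days (Feb 29, 2156 is in that span).
Apr 1, 2156 → Apr 1, 2157: 365 days.
Apr 1, 2157 → Apr 1, 2158: 365 days.
Apr 1, 2158 → Apr 1, 2159: 365 days.
Apr 1, 2159 → Apr 1, 2160: 366 days (Feb 29, 2160 is in that span).
Apr 1, 2160 → Apr 1, 2161: 365 days.
Apr 1, 2161 → Apr 1, 2162: 365 days.
Apr 1, 2162 → Apr 1, 2163: 365 days.
Apr 1, 2163 → Apr 1, 2164: 366 days (Feb 29, 2164 is in that span).
Apr 1, 2164 → Apr 1, 2165: 365 days.
Apr 1, 2165 → Apr 1, 2166: 365 days.
Apr 1, 2166 → Apr 1, 2167: 365 days.
Apr 1, 2167 → Apr 1, 2168: 366 days (Feb 29, 2168 is in that span).
Apr 1, 2168 → May 1, 2168: 30 days (April has 30).
May 1, 2168 → Jun 1, 2168: 31 days (May has 31).
Jun 1, 2168 → Jul 1, 2168: 30 days (June has 30).
Jul 1, 2168 → Aug 1, 2168: 31 days (July has 31).
Aug 1, 2168 → Sep 1, 2168: 31 days (August has 31).
Sep 1, 2168 → Oct 1, 2168: 30 days (September has 30).
Oct 1, 2168 → Oct 31, 2168: 30 days.
Total: 5692 days.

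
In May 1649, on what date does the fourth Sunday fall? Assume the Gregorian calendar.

May 1, 1649 is a Saturday.
The first Sunday is therefore May 2 (1 days later).
The fourth Sunday is 2 + 3×7 = May 23.

May 23, 1649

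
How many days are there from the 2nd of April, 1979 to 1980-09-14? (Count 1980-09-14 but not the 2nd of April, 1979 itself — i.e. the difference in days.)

Apr 2, 1979 → Apr 2, 1980: 366 days (Feb 29, 1980 is in that span).
Apr 2, 1980 → May 2, 1980: 30 days (April has 30).
May 2, 1980 → Jun 2, 1980: 31 days (May has 31).
Jun 2, 1980 → Jul 2, 1980: 30 days (June has 30).
Jul 2, 1980 → Aug 2, 1980: 31 days (July has 31).
Aug 2, 1980 → Sep 2, 1980: 31 days (August has 31).
Sep 2, 1980 → Sep 14, 1980: 12 days.
Total: 531 days.

531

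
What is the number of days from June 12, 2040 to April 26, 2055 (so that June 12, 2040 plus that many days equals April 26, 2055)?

Jun 12, 2040 → Jun 12, 2041: 365 days.
Jun 12, 2041 → Jun 12, 2042: 365 days.
Jun 12, 2042 → Jun 12, 2043: 365 days.
Jun 12, 2043 → Jun 12, 2044: 366 days (Feb 29, 2044 is in that span).
Jun 12, 2044 → Jun 12, 2045: 365 days.
Jun 12, 2045 → Jun 12, 2046: 365 days.
Jun 12, 2046 → Jun 12, 2047: 365 days.
Jun 12, 2047 → Jun 12, 2048: 366 days (Feb 29, 2048 is in that span).
Jun 12, 2048 → Jun 12, 2049: 365 days.
Jun 12, 2049 → Jun 12, 2050: 365 days.
Jun 12, 2050 → Jun 12, 2051: 365 days.
Jun 12, 2051 → Jun 12, 2052: 366 days (Feb 29, 2052 is in that span).
Jun 12, 2052 → Jun 12, 2053: 365 days.
Jun 12, 2053 → Jun 12, 2054: 365 days.
Jun 12, 2054 → Jul 12, 2054: 30 days (June has 30).
Jul 12, 2054 → Aug 12, 2054: 31 days (July has 31).
Aug 12, 2054 → Sep 12, 2054: 31 days (August has 31).
Sep 12, 2054 → Oct 12, 2054: 30 days (September has 30).
Oct 12, 2054 → Nov 12, 2054: 31 days (October has 31).
Nov 12, 2054 → Dec 12, 2054: 30 days (November has 30).
Dec 12, 2054 → Jan 12, 2055: 31 days (December has 31).
Jan 12, 2055 → Feb 12, 2055: 31 days (January has 31).
Feb 12, 2055 → Mar 12, 2055: 28 days (February has 28).
Mar 12, 2055 → Apr 12, 2055: 31 days (March has 31).
Apr 12, 2055 → Apr 26, 2055: 14 days.
Total: 5431 days.

5431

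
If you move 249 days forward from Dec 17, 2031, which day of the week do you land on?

Sunday

First find the weekday of Dec 17, 2031. Doomsday rule: the anchor day for the 2000s is Tuesday. For year 31: 31÷12 = 2 r 7, and 7÷4 = 1, so 2+7+1 = 10.
Tuesday + 10 ≡ Friday — that's 2031's doomsday.
In December the doomsday date is Dec 12.
Dec 17 is 5 days after Dec 12; 5 mod 7 = 5, so Friday + 5 = Wednesday.
249 mod 7 = 4, so 249 days after a Wednesday is Wednesday + 4 = Sunday.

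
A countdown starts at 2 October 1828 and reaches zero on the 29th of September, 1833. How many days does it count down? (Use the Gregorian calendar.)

Oct 2, 1828 → Oct 2, 1829: 365 days.
Oct 2, 1829 → Oct 2, 1830: 365 days.
Oct 2, 1830 → Oct 2, 1831: 365 days.
Oct 2, 1831 → Oct 2, 1832: 366 days (Feb 29, 1832 is in that span).
Oct 2, 1832 → Nov 2, 1832: 31 days (October has 31).
Nov 2, 1832 → Dec 2, 1832: 30 days (November has 30).
Dec 2, 1832 → Jan 2, 1833: 31 days (December has 31).
Jan 2, 1833 → Feb 2, 1833: 31 days (January has 31).
Feb 2, 1833 → Mar 2, 1833: 28 days (February has 28).
Mar 2, 1833 → Apr 2, 1833: 31 days (March has 31).
Apr 2, 1833 → May 2, 1833: 30 days (April has 30).
May 2, 1833 → Jun 2, 1833: 31 days (May has 31).
Jun 2, 1833 → Jul 2, 1833: 30 days (June has 30).
Jul 2, 1833 → Aug 2, 1833: 31 days (July has 31).
Aug 2, 1833 → Sep 2, 1833: 31 days (August has 31).
Sep 2, 1833 → Sep 29, 1833: 27 days.
Total: 1823 days.

1823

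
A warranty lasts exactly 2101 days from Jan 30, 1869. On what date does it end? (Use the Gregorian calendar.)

November 1, 1874

+365 (one year) → Jan 30, 1870 (1736 left).
+365 (one year) → Jan 30, 1871 (1371 left).
+365 (one year) → Jan 30, 1872 (1006 left).
+366 (one year; includes Feb 29, 1872) → Jan 30, 1873 (640 left).
+365 (one year) → Jan 30, 1874 (275 left).
Jan has 31 days: +2 → Feb 1, 1874 (273 left).
Feb has 28 days: +28 → Mar 1, 1874 (245 left).
Mar has 31 days: +31 → Apr 1, 1874 (214 left).
Apr has 30 days: +30 → May 1, 1874 (184 left).
May has 31 days: +31 → Jun 1, 1874 (153 left).
Jun has 30 days: +30 → Jul 1, 1874 (123 left).
Jul has 31 days: +31 → Aug 1, 1874 (92 left).
Aug has 31 days: +31 → Sep 1, 1874 (61 left).
Sep has 30 days: +30 → Oct 1, 1874 (31 left).
Oct has 31 days: +31 → Nov 1, 1874 (0 left).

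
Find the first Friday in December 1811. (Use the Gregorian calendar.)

December 1, 1811 is a Sunday.
The first Friday is therefore December 6 (5 days later).

December 6, 1811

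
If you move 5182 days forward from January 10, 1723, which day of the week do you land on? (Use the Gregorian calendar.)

Jan 10, 1723 is a Sunday.
5182 mod 7 = 2, so 5182 days after a Sunday is Sunday + 2 = Tuesday.

Tuesday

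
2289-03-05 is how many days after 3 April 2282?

Apr 3, 2282 → Apr 3, 2283: 365 days.
Apr 3, 2283 → Apr 3, 2284: 366 days (Feb 29, 2284 is in that span).
Apr 3, 2284 → Apr 3, 2285: 365 days.
Apr 3, 2285 → Apr 3, 2286: 365 days.
Apr 3, 2286 → Apr 3, 2287: 365 days.
Apr 3, 2287 → Apr 3, 2288: 366 days (Feb 29, 2288 is in that span).
Apr 3, 2288 → May 3, 2288: 30 days (April has 30).
May 3, 2288 → Jun 3, 2288: 31 days (May has 31).
Jun 3, 2288 → Jul 3, 2288: 30 days (June has 30).
Jul 3, 2288 → Aug 3, 2288: 31 days (July has 31).
Aug 3, 2288 → Sep 3, 2288: 31 days (August has 31).
Sep 3, 2288 → Oct 3, 2288: 30 days (September has 30).
Oct 3, 2288 → Nov 3, 2288: 31 days (October has 31).
Nov 3, 2288 → Dec 3, 2288: 30 days (November has 30).
Dec 3, 2288 → Jan 3, 2289: 31 days (December has 31).
Jan 3, 2289 → Feb 3, 2289: 31 days (January has 31).
Feb 3, 2289 → Mar 3, 2289: 28 days (February has 28).
Mar 3, 2289 → Mar 5, 2289: 2 days.
Total: 2528 days.

2528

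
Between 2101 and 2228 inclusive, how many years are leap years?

Multiples of 4 in [2101,2228]: 32.
Of those, multiples of 100: 1 (not leap unless ÷400).
Multiples of 400: 0.
Leap years = 32 − 1 + 0 = 31.

31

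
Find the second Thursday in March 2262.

March 1, 2262 is a Saturday.
The first Thursday is therefore March 6 (5 days later).
The second Thursday is 6 + 1×7 = March 13.

March 13, 2262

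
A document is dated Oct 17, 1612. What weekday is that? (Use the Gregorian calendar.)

Doomsday rule: the anchor day for the 1600s is Tuesday. For year 12: 12÷12 = 1 r 0, and 0÷4 = 0, so 1+0+0 = 1.
Tuesday + 1 ≡ Wednesday — that's 1612's doomsday.
In October the doomsday date is Oct 10.
Oct 17 is 7 days after Oct 10; 7 mod 7 = 0, so Wednesday + 0 = Wednesday.

Wednesday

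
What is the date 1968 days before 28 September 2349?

May 9, 2344

−365 (one year) → Sep 28, 2348 (1603 left).
−366 (one year; includes Feb 29, 2348) → Sep 28, 2347 (1237 left).
−365 (one year) → Sep 28, 2346 (872 left).
−365 (one year) → Sep 28, 2345 (507 left).
−365 (one year) → Sep 28, 2344 (142 left).
−28 → Aug 31, 2344 (end of Aug, 31 days; 114 left).
−31 → Jul 31, 2344 (end of Jul, 31 days; 83 left).
−31 → Jun 30, 2344 (end of Jun, 30 days; 52 left).
−30 → May 31, 2344 (end of May, 31 days; 22 left).
−22 → May 9, 2344.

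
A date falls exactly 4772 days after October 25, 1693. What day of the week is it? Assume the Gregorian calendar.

Friday

First find the weekday of Oct 25, 1693. Doomsday rule: the anchor day for the 1600s is Tuesday. For year 93: 93÷12 = 7 r 9, and 9÷4 = 2, so 7+9+2 = 18.
Tuesday + 18 ≡ Saturday — that's 1693's doomsday.
In October the doomsday date is Oct 10.
Oct 25 is 15 days after Oct 10; 15 mod 7 = 1, so Saturday + 1 = Sunday.
4772 mod 7 = 5, so 4772 days after a Sunday is Sunday + 5 = Friday.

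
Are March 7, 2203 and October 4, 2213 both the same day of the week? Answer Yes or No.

Yes

From Mar 7, 2203 to Oct 4, 2213 is 3864 days.
3864 mod 7 = 0, so they are the same weekday.
(Mar 7, 2203 is a Monday; Oct 4, 2213 is a Monday.)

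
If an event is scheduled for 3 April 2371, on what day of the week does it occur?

Saturday

Doomsday rule: the anchor day for the 2300s is Wednesday. For year 71: 71÷12 = 5 r 11, and 11÷4 = 2, so 5+11+2 = 18.
Wednesday + 18 ≡ Sunday — that's 2371's doomsday.
In April the doomsday date is Apr 4.
Apr 3 is 1 day before Apr 4; 1 mod 7 = 1, so Sunday − 1 = Saturday.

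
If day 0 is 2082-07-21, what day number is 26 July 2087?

Jul 21, 2082 → Jul 21, 2083: 365 days.
Jul 21, 2083 → Jul 21, 2084: 366 days (Feb 29, 2084 is in that span).
Jul 21, 2084 → Jul 21, 2085: 365 days.
Jul 21, 2085 → Jul 21, 2086: 365 days.
Jul 21, 2086 → Aug 21, 2086: 31 days (July has 31).
Aug 21, 2086 → Sep 21, 2086: 31 days (August has 31).
Sep 21, 2086 → Oct 21, 2086: 30 days (September has 30).
Oct 21, 2086 → Nov 21, 2086: 31 days (October has 31).
Nov 21, 2086 → Dec 21, 2086: 30 days (November has 30).
Dec 21, 2086 → Jan 21, 2087: 31 days (December has 31).
Jan 21, 2087 → Feb 21, 2087: 31 days (January has 31).
Feb 21, 2087 → Mar 21, 2087: 28 days (February has 28).
Mar 21, 2087 → Apr 21, 2087: 31 days (March has 31).
Apr 21, 2087 → May 21, 2087: 30 days (April has 30).
May 21, 2087 → Jun 21, 2087: 31 days (May has 31).
Jun 21, 2087 → Jul 21, 2087: 30 days (June has 30).
Jul 21, 2087 → Jul 26, 2087: 5 days.
Total: 1831 days.

1831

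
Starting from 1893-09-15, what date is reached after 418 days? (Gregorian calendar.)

November 7, 1894

+365 (one year) → Sep 15, 1894 (53 left).
Sep has 30 days: +16 → Oct 1, 1894 (37 left).
Oct has 31 days: +31 → Nov 1, 1894 (6 left).
+6 → Nov 7, 1894.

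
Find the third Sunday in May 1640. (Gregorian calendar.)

May 1, 1640 is a Tuesday.
The first Sunday is therefore May 6 (5 days later).
The third Sunday is 6 + 2×7 = May 20.

May 20, 1640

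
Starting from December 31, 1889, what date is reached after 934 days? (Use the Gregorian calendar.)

+365 (one year) → Dec 31, 1890 (569 left).
+365 (one year) → Dec 31, 1891 (204 left).
Dec has 31 days: +1 → Jan 1, 1892 (203 left).
Jan has 31 days: +31 → Feb 1, 1892 (172 left).
Feb has 29 days: +29 → Mar 1, 1892 (143 left).
Mar has 31 days: +31 → Apr 1, 1892 (112 left).
Apr has 30 days: +30 → May 1, 1892 (82 left).
May has 31 days: +31 → Jun 1, 1892 (51 left).
Jun has 30 days: +30 → Jul 1, 1892 (21 left).
+21 → Jul 22, 1892.

July 22, 1892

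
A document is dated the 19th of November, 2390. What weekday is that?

Doomsday rule: the anchor day for the 2300s is Wednesday. For year 90: 90÷12 = 7 r 6, and 6÷4 = 1, so 7+6+1 = 14.
Wednesday + 14 ≡ Wednesday — that's 2390's doomsday.
In November the doomsday date is Nov 7.
Nov 19 is 12 days after Nov 7; 12 mod 7 = 5, so Wednesday + 5 = Monday.

Monday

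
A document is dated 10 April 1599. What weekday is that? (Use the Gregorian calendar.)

Saturday

Doomsday rule: the anchor day for the 1500s is Wednesday. For year 99: 99÷12 = 8 r 3, and 3÷4 = 0, so 8+3+0 = 11.
Wednesday + 11 ≡ Sunday — that's 1599's doomsday.
In April the doomsday date is Apr 4.
Apr 10 is 6 days after Apr 4; 6 mod 7 = 6, so Sunday + 6 = Saturday.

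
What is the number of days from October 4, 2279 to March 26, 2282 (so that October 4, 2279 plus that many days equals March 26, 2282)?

Oct 4, 2279 → Oct 4, 2280: 366 days (Feb 29, 2280 is in that span).
Oct 4, 2280 → Oct 4, 2281: 365 days.
Oct 4, 2281 → Nov 4, 2281: 31 days (October has 31).
Nov 4, 2281 → Dec 4, 2281: 30 days (November has 30).
Dec 4, 2281 → Jan 4, 2282: 31 days (December has 31).
Jan 4, 2282 → Feb 4, 2282: 31 days (January has 31).
Feb 4, 2282 → Mar 4, 2282: 28 days (February has 28).
Mar 4, 2282 → Mar 26, 2282: 22 days.
Total: 904 days.

904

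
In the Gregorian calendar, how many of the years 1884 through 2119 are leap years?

Multiples of 4 in [1884,2119]: 59.
Of those, multiples of 100: 3 (not leap unless ÷400).
Multiples of 400: 1.
Leap years = 59 − 3 + 1 = 57.

57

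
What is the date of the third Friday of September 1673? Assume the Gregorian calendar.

September 1, 1673 is a Friday.
The first Friday is therefore September 1 (same day).
The third Friday is 1 + 2×7 = September 15.

September 15, 1673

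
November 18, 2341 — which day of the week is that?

Tuesday

Doomsday rule: the anchor day for the 2300s is Wednesday. For year 41: 41÷12 = 3 r 5, and 5÷4 = 1, so 3+5+1 = 9.
Wednesday + 9 ≡ Friday — that's 2341's doomsday.
In November the doomsday date is Nov 7.
Nov 18 is 11 days after Nov 7; 11 mod 7 = 4, so Friday + 4 = Tuesday.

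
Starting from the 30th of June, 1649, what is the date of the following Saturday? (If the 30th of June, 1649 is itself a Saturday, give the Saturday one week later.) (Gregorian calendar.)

July 3, 1649

Jun 30, 1649 is a Wednesday.
From Wednesday to the next Saturday is 3 days.
Jun 30, 1649 + 3 = Jul 3, 1649.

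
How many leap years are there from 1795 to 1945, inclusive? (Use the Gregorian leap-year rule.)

36

Multiples of 4 in [1795,1945]: 38.
Of those, multiples of 100: 2 (not leap unless ÷400).
Multiples of 400: 0.
Leap years = 38 − 2 + 0 = 36.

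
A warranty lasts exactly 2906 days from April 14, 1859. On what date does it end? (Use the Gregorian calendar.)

+366 (one year; includes Feb 29, 1860) → Apr 14, 1860 (2540 left).
+365 (one year) → Apr 14, 1861 (2175 left).
+365 (one year) → Apr 14, 1862 (1810 left).
+365 (one year) → Apr 14, 1863 (1445 left).
+366 (one year; includes Feb 29, 1864) → Apr 14, 1864 (1079 left).
+365 (one year) → Apr 14, 1865 (714 left).
+365 (one year) → Apr 14, 1866 (349 left).
Apr has 30 days: +17 → May 1, 1866 (332 left).
May has 31 days: +31 → Jun 1, 1866 (301 left).
Jun has 30 days: +30 → Jul 1, 1866 (271 left).
Jul has 31 days: +31 → Aug 1, 1866 (240 left).
Aug has 31 days: +31 → Sep 1, 1866 (209 left).
Sep has 30 days: +30 → Oct 1, 1866 (179 left).
Oct has 31 days: +31 → Nov 1, 1866 (148 left).
Nov has 30 days: +30 → Dec 1, 1866 (118 left).
Dec has 31 days: +31 → Jan 1, 1867 (87 left).
Jan has 31 days: +31 → Feb 1, 1867 (56 left).
Feb has 28 days: +28 → Mar 1, 1867 (28 left).
+28 → Mar 29, 1867.

March 29, 1867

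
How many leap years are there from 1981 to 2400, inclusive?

102

Multiples of 4 in [1981,2400]: 105.
Of those, multiples of 100: 5 (not leap unless ÷400).
Multiples of 400: 2.
Leap years = 105 − 5 + 2 = 102.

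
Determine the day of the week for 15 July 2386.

Doomsday rule: the anchor day for the 2300s is Wednesday. For year 86: 86÷12 = 7 r 2, and 2÷4 = 0, so 7+2+0 = 9.
Wednesday + 9 ≡ Friday — that's 2386's doomsday.
In July the doomsday date is Jul 11.
Jul 15 is 4 days after Jul 11; 4 mod 7 = 4, so Friday + 4 = Tuesday.

Tuesday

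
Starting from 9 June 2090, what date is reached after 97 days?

September 14, 2090

Jun has 30 days: +22 → Jul 1, 2090 (75 left).
Jul has 31 days: +31 → Aug 1, 2090 (44 left).
Aug has 31 days: +31 → Sep 1, 2090 (13 left).
+13 → Sep 14, 2090.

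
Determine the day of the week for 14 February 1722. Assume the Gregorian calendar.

Doomsday rule: the anchor day for the 1700s is Sunday. For year 22: 22÷12 = 1 r 10, and 10÷4 = 2, so 1+10+2 = 13.
Sunday + 13 ≡ Saturday — that's 1722's doomsday.
In February the doomsday date is Feb 28 (1722 is not a leap year).
Feb 14 is 14 days before Feb 28; 14 mod 7 = 0, so Saturday − 0 = Saturday.

Saturday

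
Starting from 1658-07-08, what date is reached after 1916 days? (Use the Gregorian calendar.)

+365 (one year) → Jul 8, 1659 (1551 left).
+366 (one year; includes Feb 29, 1660) → Jul 8, 1660 (1185 left).
+365 (one year) → Jul 8, 1661 (820 left).
+365 (one year) → Jul 8, 1662 (455 left).
+365 (one year) → Jul 8, 1663 (90 left).
Jul has 31 days: +24 → Aug 1, 1663 (66 left).
Aug has 31 days: +31 → Sep 1, 1663 (35 left).
Sep has 30 days: +30 → Oct 1, 1663 (5 left).
+5 → Oct 6, 1663.

October 6, 1663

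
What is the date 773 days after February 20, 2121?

April 4, 2123

+365 (one year) → Feb 20, 2122 (408 left).
+365 (one year) → Feb 20, 2123 (43 left).
Feb has 28 days: +9 → Mar 1, 2123 (34 left).
Mar has 31 days: +31 → Apr 1, 2123 (3 left).
+3 → Apr 4, 2123.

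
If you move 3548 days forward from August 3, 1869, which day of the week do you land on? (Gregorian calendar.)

First find the weekday of Aug 3, 1869. Doomsday rule: the anchor day for the 1800s is Friday. For year 69: 69÷12 = 5 r 9, and 9÷4 = 2, so 5+9+2 = 16.
Friday + 16 ≡ Sunday — that's 1869's doomsday.
In August the doomsday date is Aug 8.
Aug 3 is 5 days before Aug 8; 5 mod 7 = 5, so Sunday − 5 = Tuesday.
3548 mod 7 = 6, so 3548 days after a Tuesday is Tuesday + 6 = Monday.

Monday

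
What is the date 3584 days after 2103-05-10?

March 2, 2113

+366 (one year; includes Feb 29, 2104) → May 10, 2104 (3218 left).
+365 (one year) → May 10, 2105 (2853 left).
+365 (one year) → May 10, 2106 (2488 left).
+365 (one year) → May 10, 2107 (2123 left).
+366 (one year; includes Feb 29, 2108) → May 10, 2108 (1757 left).
+365 (one year) → May 10, 2109 (1392 left).
+365 (one year) → May 10, 2110 (1027 left).
+365 (one year) → May 10, 2111 (662 left).
+366 (one year; includes Feb 29, 2112) → May 10, 2112 (296 left).
May has 31 days: +22 → Jun 1, 2112 (274 left).
Jun has 30 days: +30 → Jul 1, 2112 (244 left).
Jul has 31 days: +31 → Aug 1, 2112 (213 left).
Aug has 31 days: +31 → Sep 1, 2112 (182 left).
Sep has 30 days: +30 → Oct 1, 2112 (152 left).
Oct has 31 days: +31 → Nov 1, 2112 (121 left).
Nov has 30 days: +30 → Dec 1, 2112 (91 left).
Dec has 31 days: +31 → Jan 1, 2113 (60 left).
Jan has 31 days: +31 → Feb 1, 2113 (29 left).
Feb has 28 days: +28 → Mar 1, 2113 (1 left).
+1 → Mar 2, 2113.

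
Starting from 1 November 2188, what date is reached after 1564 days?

February 12, 2193

+365 (one year) → Nov 1, 2189 (1199 left).
+365 (one year) → Nov 1, 2190 (834 left).
+365 (one year) → Nov 1, 2191 (469 left).
+366 (one year; includes Feb 29, 2192) → Nov 1, 2192 (103 left).
Nov has 30 days: +30 → Dec 1, 2192 (73 left).
Dec has 31 days: +31 → Jan 1, 2193 (42 left).
Jan has 31 days: +31 → Feb 1, 2193 (11 left).
+11 → Feb 12, 2193.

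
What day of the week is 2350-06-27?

Tuesday

Doomsday rule: the anchor day for the 2300s is Wednesday. For year 50: 50÷12 = 4 r 2, and 2÷4 = 0, so 4+2+0 = 6.
Wednesday + 6 ≡ Tuesday — that's 2350's doomsday.
In June the doomsday date is Jun 6.
Jun 27 is 21 days after Jun 6; 21 mod 7 = 0, so Tuesday + 0 = Tuesday.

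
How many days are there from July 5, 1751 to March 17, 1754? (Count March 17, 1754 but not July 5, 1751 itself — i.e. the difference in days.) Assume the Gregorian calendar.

Jul 5, 1751 → Jul 5, 1752: 366 days (Feb 29, 1752 is in that span).
Jul 5, 1752 → Jul 5, 1753: 365 days.
Jul 5, 1753 → Aug 5, 1753: 31 days (July has 31).
Aug 5, 1753 → Sep 5, 1753: 31 days (August has 31).
Sep 5, 1753 → Oct 5, 1753: 30 days (September has 30).
Oct 5, 1753 → Nov 5, 1753: 31 days (October has 31).
Nov 5, 1753 → Dec 5, 1753: 30 days (November has 30).
Dec 5, 1753 → Jan 5, 1754: 31 days (December has 31).
Jan 5, 1754 → Feb 5, 1754: 31 days (January has 31).
Feb 5, 1754 → Mar 5, 1754: 28 days (February has 28).
Mar 5, 1754 → Mar 17, 1754: 12 days.
Total: 986 days.

986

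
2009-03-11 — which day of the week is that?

Wednesday

Doomsday rule: the anchor day for the 2000s is Tuesday. For year 09: 9÷12 = 0 r 9, and 9÷4 = 2, so 0+9+2 = 11.
Tuesday + 11 ≡ Saturday — that's 2009's doomsday.
In March the doomsday date is Mar 14.
Mar 11 is 3 days before Mar 14; 3 mod 7 = 3, so Saturday − 3 = Wednesday.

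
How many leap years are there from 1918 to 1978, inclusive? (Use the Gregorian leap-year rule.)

Multiples of 4 in [1918,1978]: 15.
Of those, multiples of 100: 0 (not leap unless ÷400).
Multiples of 400: 0.
Leap years = 15 − 0 + 0 = 15.

15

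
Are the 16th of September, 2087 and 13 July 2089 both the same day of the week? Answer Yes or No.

No

From Sep 16, 2087 to Jul 13, 2089 is 666 days.
666 mod 7 = 1, so they are different weekdays.
(Sep 16, 2087 is a Tuesday; Jul 13, 2089 is a Wednesday.)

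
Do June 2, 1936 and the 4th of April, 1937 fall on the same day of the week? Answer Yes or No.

From Jun 2, 1936 to Apr 4, 1937 is 306 days.
306 mod 7 = 5, so they are different weekdays.
(Jun 2, 1936 is a Tuesday; Apr 4, 1937 is a Sunday.)

No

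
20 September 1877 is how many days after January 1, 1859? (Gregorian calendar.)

Jan 1, 1859 → Jan 1, 1860: 365 days.
Jan 1, 1860 → Jan 1, 1861: 366 days (Feb 29, 1860 is in that span).
Jan 1, 1861 → Jan 1, 1862: 365 days.
Jan 1, 1862 → Jan 1, 1863: 365 days.
Jan 1, 1863 → Jan 1, 1864: 365 days.
Jan 1, 1864 → Jan 1, 1865: 366 days (Feb 29, 1864 is in that span).
Jan 1, 1865 → Jan 1, 1866: 365 days.
Jan 1, 1866 → Jan 1, 1867: 365 days.
Jan 1, 1867 → Jan 1, 1868: 365 days.
Jan 1, 1868 → Jan 1, 1869: 366 days (Feb 29, 1868 is in that span).
Jan 1, 1869 → Jan 1, 1870: 365 days.
Jan 1, 1870 → Jan 1, 1871: 365 days.
Jan 1, 1871 → Jan 1, 1872: 365 days.
Jan 1, 1872 → Jan 1, 1873: 366 days (Feb 29, 1872 is in that span).
Jan 1, 1873 → Jan 1, 1874: 365 days.
Jan 1, 1874 → Jan 1, 1875: 365 days.
Jan 1, 1875 → Jan 1, 1876: 365 days.
Jan 1, 1876 → Jan 1, 1877: 366 days (Feb 29, 1876 is in that span).
Jan 1, 1877 → Feb 1, 1877: 31 days (January has 31).
Feb 1, 1877 → Mar 1, 1877: 28 days (February has 28).
Mar 1, 1877 → Apr 1, 1877: 31 days (March has 31).
Apr 1, 1877 → May 1, 1877: 30 days (April has 30).
May 1, 1877 → Jun 1, 1877: 31 days (May has 31).
Jun 1, 1877 → Jul 1, 1877: 30 days (June has 30).
Jul 1, 1877 → Aug 1, 1877: 31 days (July has 31).
Aug 1, 1877 → Sep 1, 1877: 31 days (August has 31).
Sep 1, 1877 → Sep 20, 1877: 19 days.
Total: 6837 days.

6837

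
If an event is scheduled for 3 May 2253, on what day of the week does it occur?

Tuesday

Doomsday rule: the anchor day for the 2200s is Friday. For year 53: 53÷12 = 4 r 5, and 5÷4 = 1, so 4+5+1 = 10.
Friday + 10 ≡ Monday — that's 2253's doomsday.
In May the doomsday date is May 9.
May 3 is 6 days before May 9; 6 mod 7 = 6, so Monday − 6 = Tuesday.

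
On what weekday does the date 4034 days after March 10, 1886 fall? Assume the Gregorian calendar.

Friday

First find the weekday of Mar 10, 1886. Doomsday rule: the anchor day for the 1800s is Friday. For year 86: 86÷12 = 7 r 2, and 2÷4 = 0, so 7+2+0 = 9.
Friday + 9 ≡ Sunday — that's 1886's doomsday.
In March the doomsday date is Mar 14.
Mar 10 is 4 days before Mar 14; 4 mod 7 = 4, so Sunday − 4 = Wednesday.
4034 mod 7 = 2, so 4034 days after a Wednesday is Wednesday + 2 = Friday.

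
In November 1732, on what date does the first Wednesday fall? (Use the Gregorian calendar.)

November 1, 1732 is a Saturday.
The first Wednesday is therefore November 5 (4 days later).

November 5, 1732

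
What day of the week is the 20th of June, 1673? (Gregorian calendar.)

Tuesday

Doomsday rule: the anchor day for the 1600s is Tuesday. For year 73: 73÷12 = 6 r 1, and 1÷4 = 0, so 6+1+0 = 7.
Tuesday + 7 ≡ Tuesday — that's 1673's doomsday.
In June the doomsday date is Jun 6.
Jun 20 is 14 days after Jun 6; 14 mod 7 = 0, so Tuesday + 0 = Tuesday.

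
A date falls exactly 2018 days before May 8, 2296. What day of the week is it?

Wednesday

May 8, 2296 is a Friday.
2018 mod 7 = 2, so 2018 days before a Friday is Friday − 2 = Wednesday.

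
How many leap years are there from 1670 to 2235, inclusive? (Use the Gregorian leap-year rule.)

136

Multiples of 4 in [1670,2235]: 141.
Of those, multiples of 100: 6 (not leap unless ÷400).
Multiples of 400: 1.
Leap years = 141 − 6 + 1 = 136.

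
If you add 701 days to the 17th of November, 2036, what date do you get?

October 19, 2038

+365 (one year) → Nov 17, 2037 (336 left).
Nov has 30 days: +14 → Dec 1, 2037 (322 left).
Dec has 31 days: +31 → Jan 1, 2038 (291 left).
Jan has 31 days: +31 → Feb 1, 2038 (260 left).
Feb has 28 days: +28 → Mar 1, 2038 (232 left).
Mar has 31 days: +31 → Apr 1, 2038 (201 left).
Apr has 30 days: +30 → May 1, 2038 (171 left).
May has 31 days: +31 → Jun 1, 2038 (140 left).
Jun has 30 days: +30 → Jul 1, 2038 (110 left).
Jul has 31 days: +31 → Aug 1, 2038 (79 left).
Aug has 31 days: +31 → Sep 1, 2038 (48 left).
Sep has 30 days: +30 → Oct 1, 2038 (18 left).
+18 → Oct 19, 2038.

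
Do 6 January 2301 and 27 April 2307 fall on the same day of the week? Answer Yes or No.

From Jan 6, 2301 to Apr 27, 2307 is 2302 days.
2302 mod 7 = 6, so they are different weekdays.
(Jan 6, 2301 is a Sunday; Apr 27, 2307 is a Saturday.)

No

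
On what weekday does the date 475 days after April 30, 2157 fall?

Friday

Apr 30, 2157 is a Saturday.
475 mod 7 = 6, so 475 days after a Saturday is Saturday + 6 = Friday.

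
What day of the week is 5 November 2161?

January 1, 2161 is a Thursday.
Jan 1, 2161 → Feb 1, 2161: 31 days (January has 31).
Feb 1, 2161 → Mar 1, 2161: 28 days (February has 28).
Mar 1, 2161 → Apr 1, 2161: 31 days (March has 31).
Apr 1, 2161 → May 1, 2161: 30 days (April has 30).
May 1, 2161 → Jun 1, 2161: 31 days (May has 31).
Jun 1, 2161 → Jul 1, 2161: 30 days (June has 30).
Jul 1, 2161 → Aug 1, 2161: 31 days (July has 31).
Aug 1, 2161 → Sep 1, 2161: 31 days (August has 31).
Sep 1, 2161 → Oct 1, 2161: 30 days (September has 30).
Oct 1, 2161 → Nov 1, 2161: 31 days (October has 31).
Nov 1, 2161 → Nov 5, 2161: 4 days.
Total: 308 days.
308 mod 7 = 0, so Thursday + 0 = Thursday.

Thursday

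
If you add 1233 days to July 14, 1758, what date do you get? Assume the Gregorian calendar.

+365 (one year) → Jul 14, 1759 (868 left).
+366 (one year; includes Feb 29, 1760) → Jul 14, 1760 (502 left).
+365 (one year) → Jul 14, 1761 (137 left).
Jul has 31 days: +18 → Aug 1, 1761 (119 left).
Aug has 31 days: +31 → Sep 1, 1761 (88 left).
Sep has 30 days: +30 → Oct 1, 1761 (58 left).
Oct has 31 days: +31 → Nov 1, 1761 (27 left).
+27 → Nov 28, 1761.

November 28, 1761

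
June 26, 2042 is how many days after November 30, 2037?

Nov 30, 2037 → Nov 30, 2038: 365 days.
Nov 30, 2038 → Nov 30, 2039: 365 days.
Nov 30, 2039 → Nov 30, 2040: 366 days (Feb 29, 2040 is in that span).
Nov 30, 2040 → Nov 30, 2041: 365 days.
Nov 30, 2041 → Dec 30, 2041: 30 days (November has 30).
Dec 30, 2041 → Jan 30, 2042: 31 days (December has 31).
Jan 30, 2042 → Feb 28, 2042: 29 days (January has 31).
Feb 28, 2042 → Mar 28, 2042: 28 days (February has 28).
Mar 28, 2042 → Apr 28, 2042: 31 days (March has 31).
Apr 28, 2042 → May 28, 2042: 30 days (April has 30).
May 28, 2042 → Jun 26, 2042: 29 days.
Total: 1669 days.

1669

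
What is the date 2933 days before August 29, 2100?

August 17, 2092

−365 (one year) → Aug 29, 2099 (2568 left).
−365 (one year) → Aug 29, 2098 (2203 left).
−365 (one year) → Aug 29, 2097 (1838 left).
−365 (one year) → Aug 29, 2096 (1473 left).
−366 (one year; includes Feb 29, 2096) → Aug 29, 2095 (1107 left).
−365 (one year) → Aug 29, 2094 (742 left).
−365 (one year) → Aug 29, 2093 (377 left).
−29 → Jul 31, 2093 (end of Jul, 31 days; 348 left).
−31 → Jun 30, 2093 (end of Jun, 30 days; 317 left).
−30 → May 31, 2093 (end of May, 31 days; 287 left).
−31 → Apr 30, 2093 (end of Apr, 30 days; 256 left).
−30 → Mar 31, 2093 (end of Mar, 31 days; 226 left).
−31 → Feb 28, 2093 (end of Feb, 28 days; 195 left).
−28 → Jan 31, 2093 (end of Jan, 31 days; 167 left).
−31 → Dec 31, 2092 (end of Dec, 31 days; 136 left).
−31 → Nov 30, 2092 (end of Nov, 30 days; 105 left).
−30 → Oct 31, 2092 (end of Oct, 31 days; 75 left).
−31 → Sep 30, 2092 (end of Sep, 30 days; 44 left).
−30 → Aug 31, 2092 (end of Aug, 31 days; 14 left).
−14 → Aug 17, 2092.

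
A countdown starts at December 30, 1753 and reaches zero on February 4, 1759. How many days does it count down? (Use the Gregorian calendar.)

1862

Dec 30, 1753 → Dec 30, 1754: 365 days.
Dec 30, 1754 → Dec 30, 1755: 365 days.
Dec 30, 1755 → Dec 30, 1756: 366 days (Feb 29, 1756 is in that span).
Dec 30, 1756 → Dec 30, 1757: 365 days.
Dec 30, 1757 → Dec 30, 1758: 365 days.
Dec 30, 1758 → Jan 30, 1759: 31 days (December has 31).
Jan 30, 1759 → Feb 4, 1759: 5 days.
Total: 1862 days.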